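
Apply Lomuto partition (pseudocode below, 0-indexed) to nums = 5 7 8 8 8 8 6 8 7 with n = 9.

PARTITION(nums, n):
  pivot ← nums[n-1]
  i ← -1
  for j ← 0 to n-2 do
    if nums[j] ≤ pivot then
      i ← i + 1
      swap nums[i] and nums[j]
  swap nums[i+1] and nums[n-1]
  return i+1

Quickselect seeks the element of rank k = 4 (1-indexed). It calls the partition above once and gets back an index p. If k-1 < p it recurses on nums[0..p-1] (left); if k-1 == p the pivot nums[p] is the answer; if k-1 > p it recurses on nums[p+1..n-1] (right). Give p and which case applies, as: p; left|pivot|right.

pivot = nums[8] = 7; i = -1
j=0: nums[0]=5 ≤ 7 → i=0, swap nums[0],nums[0] (no change) → 5 7 8 8 8 8 6 8 7
j=1: nums[1]=7 ≤ 7 → i=1, swap nums[1],nums[1] (no change) → 5 7 8 8 8 8 6 8 7
j=2: nums[2]=8 > 7 → no swap
j=3: nums[3]=8 > 7 → no swap
j=4: nums[4]=8 > 7 → no swap
j=5: nums[5]=8 > 7 → no swap
j=6: nums[6]=6 ≤ 7 → i=2, swap nums[2],nums[6] → 5 7 6 8 8 8 8 8 7
j=7: nums[7]=8 > 7 → no swap
final swap nums[3],nums[8] → 5 7 6 7 8 8 8 8 8; return 3
p = 3; k-1 = 3 == 3 ⇒ pivot

3; pivot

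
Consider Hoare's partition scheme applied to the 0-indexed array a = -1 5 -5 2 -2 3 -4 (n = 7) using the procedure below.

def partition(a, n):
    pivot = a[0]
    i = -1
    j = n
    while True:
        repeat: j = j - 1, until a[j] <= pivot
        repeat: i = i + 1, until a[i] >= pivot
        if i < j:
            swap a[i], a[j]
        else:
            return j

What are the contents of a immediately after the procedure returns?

-4 -2 -5 2 5 3 -1

pivot = a[0] = -1; i = -1, j = 7
j→6 (a[6]=-4≤-1), i→0 (a[0]=-1≥-1); i<j, swap → -4 5 -5 2 -2 3 -1
j→4 (a[4]=-2≤-1), i→1 (a[1]=5≥-1); i<j, swap → -4 -2 -5 2 5 3 -1
j→2, i→3; i≥j, return j=2. a = -4 -2 -5 2 5 3 -1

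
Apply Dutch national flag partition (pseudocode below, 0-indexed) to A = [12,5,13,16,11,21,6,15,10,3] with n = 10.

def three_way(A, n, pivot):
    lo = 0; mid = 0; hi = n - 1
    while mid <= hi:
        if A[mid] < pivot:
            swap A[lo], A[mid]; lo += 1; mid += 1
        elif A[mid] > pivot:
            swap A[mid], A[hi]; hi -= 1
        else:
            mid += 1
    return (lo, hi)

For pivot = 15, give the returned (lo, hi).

lo=0 mid=0 hi=9
12<15: swap(0,0), lo=1 mid=1 ⇒ [12,5,13,16,11,21,6,15,10,3]
5<15: swap(1,1), lo=2 mid=2 ⇒ [12,5,13,16,11,21,6,15,10,3]
13<15: swap(2,2), lo=3 mid=3 ⇒ [12,5,13,16,11,21,6,15,10,3]
16>15: swap(3,9), hi=8 ⇒ [12,5,13,3,11,21,6,15,10,16]
3<15: swap(3,3), lo=4 mid=4 ⇒ [12,5,13,3,11,21,6,15,10,16]
11<15: swap(4,4), lo=5 mid=5 ⇒ [12,5,13,3,11,21,6,15,10,16]
21>15: swap(5,8), hi=7 ⇒ [12,5,13,3,11,10,6,15,21,16]
10<15: swap(5,5), lo=6 mid=6 ⇒ [12,5,13,3,11,10,6,15,21,16]
6<15: swap(6,6), lo=7 mid=7 ⇒ [12,5,13,3,11,10,6,15,21,16]
15=15: mid=8
done. lo=7 hi=7; A=[12,5,13,3,11,10,6,15,21,16]

(7, 7)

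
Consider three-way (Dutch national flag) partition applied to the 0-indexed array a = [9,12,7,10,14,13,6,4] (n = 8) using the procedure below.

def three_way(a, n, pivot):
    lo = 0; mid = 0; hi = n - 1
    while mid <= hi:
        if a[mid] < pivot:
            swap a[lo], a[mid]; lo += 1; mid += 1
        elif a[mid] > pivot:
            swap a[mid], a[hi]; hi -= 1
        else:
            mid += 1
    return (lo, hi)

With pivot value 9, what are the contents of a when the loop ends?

[4,7,6,9,13,14,10,12]

pivot = 9; lo=0, mid=0, hi=7
a[mid]=9=9: mid=1
a[mid]=12>9: swap a[1],a[7]; hi=6 → [9,4,7,10,14,13,6,12]
a[mid]=4<9: swap a[0],a[1]; lo=1,mid=2 → [4,9,7,10,14,13,6,12]
a[mid]=7<9: swap a[1],a[2]; lo=2,mid=3 → [4,7,9,10,14,13,6,12]
a[mid]=10>9: swap a[3],a[6]; hi=5 → [4,7,9,6,14,13,10,12]
a[mid]=6<9: swap a[2],a[3]; lo=3,mid=4 → [4,7,6,9,14,13,10,12]
a[mid]=14>9: swap a[4],a[5]; hi=4 → [4,7,6,9,13,14,10,12]
a[mid]=13>9: swap a[4],a[4]; hi=3 → [4,7,6,9,13,14,10,12]
end: lo=3, hi=3; a = [4,7,6,9,13,14,10,12]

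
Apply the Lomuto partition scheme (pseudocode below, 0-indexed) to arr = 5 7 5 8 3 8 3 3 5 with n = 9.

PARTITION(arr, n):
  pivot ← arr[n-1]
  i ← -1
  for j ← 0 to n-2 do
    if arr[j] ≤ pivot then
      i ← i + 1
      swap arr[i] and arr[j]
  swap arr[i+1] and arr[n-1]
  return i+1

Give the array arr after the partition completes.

5 5 3 3 3 5 8 7 8

pivot=5, i=-1
j=0: 5≤5, i=0, swap(0,0) ⇒ 5 7 5 8 3 8 3 3 5
j=1: 7>5, skip
j=2: 5≤5, i=1, swap(1,2) ⇒ 5 5 7 8 3 8 3 3 5
j=3: 8>5, skip
j=4: 3≤5, i=2, swap(2,4) ⇒ 5 5 3 8 7 8 3 3 5
j=5: 8>5, skip
j=6: 3≤5, i=3, swap(3,6) ⇒ 5 5 3 3 7 8 8 3 5
j=7: 3≤5, i=4, swap(4,7) ⇒ 5 5 3 3 3 8 8 7 5
swap(5,8) ⇒ 5 5 3 3 3 5 8 7 8; return 5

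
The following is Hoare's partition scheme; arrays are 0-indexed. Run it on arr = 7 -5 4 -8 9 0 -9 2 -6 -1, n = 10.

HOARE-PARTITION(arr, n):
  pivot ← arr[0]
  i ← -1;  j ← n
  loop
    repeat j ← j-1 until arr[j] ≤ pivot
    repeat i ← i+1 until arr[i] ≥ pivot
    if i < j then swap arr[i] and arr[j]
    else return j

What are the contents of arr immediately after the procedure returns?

pivot = arr[0] = 7; i = -1, j = 10
j→9 (arr[9]=-1≤7), i→0 (arr[0]=7≥7); i<j, swap → -1 -5 4 -8 9 0 -9 2 -6 7
j→8 (arr[8]=-6≤7), i→4 (arr[4]=9≥7); i<j, swap → -1 -5 4 -8 -6 0 -9 2 9 7
j→7, i→8; i≥j, return j=7. arr = -1 -5 4 -8 -6 0 -9 2 9 7

-1 -5 4 -8 -6 0 -9 2 9 7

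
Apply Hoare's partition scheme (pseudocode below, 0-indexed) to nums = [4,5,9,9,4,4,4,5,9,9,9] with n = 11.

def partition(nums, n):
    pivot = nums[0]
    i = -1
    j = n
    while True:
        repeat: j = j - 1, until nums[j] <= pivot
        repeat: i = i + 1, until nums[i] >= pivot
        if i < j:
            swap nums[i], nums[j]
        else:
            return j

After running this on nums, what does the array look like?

pivot = nums[0] = 4; i = -1, j = 11
j→6 (nums[6]=4≤4), i→0 (nums[0]=4≥4); i<j, swap → [4,5,9,9,4,4,4,5,9,9,9]
j→5 (nums[5]=4≤4), i→1 (nums[1]=5≥4); i<j, swap → [4,4,9,9,4,5,4,5,9,9,9]
j→4 (nums[4]=4≤4), i→2 (nums[2]=9≥4); i<j, swap → [4,4,4,9,9,5,4,5,9,9,9]
j→2, i→3; i≥j, return j=2. nums = [4,4,4,9,9,5,4,5,9,9,9]

[4,4,4,9,9,5,4,5,9,9,9]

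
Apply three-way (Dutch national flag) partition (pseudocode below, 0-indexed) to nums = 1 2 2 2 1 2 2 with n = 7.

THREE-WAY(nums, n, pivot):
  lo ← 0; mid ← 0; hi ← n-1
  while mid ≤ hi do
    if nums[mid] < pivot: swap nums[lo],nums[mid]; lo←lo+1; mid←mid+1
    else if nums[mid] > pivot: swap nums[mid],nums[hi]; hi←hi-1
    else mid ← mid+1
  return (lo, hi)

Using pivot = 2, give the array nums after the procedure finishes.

1 1 2 2 2 2 2

lo=0 mid=0 hi=6
1<2: swap(0,0), lo=1 mid=1 ⇒ 1 2 2 2 1 2 2
2=2: mid=2
2=2: mid=3
2=2: mid=4
1<2: swap(1,4), lo=2 mid=5 ⇒ 1 1 2 2 2 2 2
2=2: mid=6
2=2: mid=7
done. lo=2 hi=6; nums=1 1 2 2 2 2 2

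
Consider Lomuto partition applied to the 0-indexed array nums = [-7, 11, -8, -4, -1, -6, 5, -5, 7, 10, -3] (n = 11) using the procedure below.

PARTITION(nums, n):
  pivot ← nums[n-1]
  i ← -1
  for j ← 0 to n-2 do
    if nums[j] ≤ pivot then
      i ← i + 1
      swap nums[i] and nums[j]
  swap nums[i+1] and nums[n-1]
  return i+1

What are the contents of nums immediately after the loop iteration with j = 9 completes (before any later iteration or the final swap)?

[-7, -8, -4, -6, -5, 11, 5, -1, 7, 10, -3]

pivot=-3, i=-1
j=0: -7≤-3, i=0, swap(0,0) ⇒ [-7, 11, -8, -4, -1, -6, 5, -5, 7, 10, -3]
j=1: 11>-3, skip
j=2: -8≤-3, i=1, swap(1,2) ⇒ [-7, -8, 11, -4, -1, -6, 5, -5, 7, 10, -3]
j=3: -4≤-3, i=2, swap(2,3) ⇒ [-7, -8, -4, 11, -1, -6, 5, -5, 7, 10, -3]
j=4: -1>-3, skip
j=5: -6≤-3, i=3, swap(3,5) ⇒ [-7, -8, -4, -6, -1, 11, 5, -5, 7, 10, -3]
j=6: 5>-3, skip
j=7: -5≤-3, i=4, swap(4,7) ⇒ [-7, -8, -4, -6, -5, 11, 5, -1, 7, 10, -3]
j=8: 7>-3, skip
j=9: 10>-3, skip
(after j=9) nums = [-7, -8, -4, -6, -5, 11, 5, -1, 7, 10, -3]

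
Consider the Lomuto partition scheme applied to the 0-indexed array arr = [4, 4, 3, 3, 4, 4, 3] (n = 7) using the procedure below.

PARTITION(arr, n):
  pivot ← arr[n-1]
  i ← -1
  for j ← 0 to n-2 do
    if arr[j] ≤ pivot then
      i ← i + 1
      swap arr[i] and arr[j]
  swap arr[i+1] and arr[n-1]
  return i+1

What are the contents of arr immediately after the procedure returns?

pivot=3, i=-1
j=0: 4>3, skip
j=1: 4>3, skip
j=2: 3≤3, i=0, swap(0,2) ⇒ [3, 4, 4, 3, 4, 4, 3]
j=3: 3≤3, i=1, swap(1,3) ⇒ [3, 3, 4, 4, 4, 4, 3]
j=4: 4>3, skip
j=5: 4>3, skip
swap(2,6) ⇒ [3, 3, 3, 4, 4, 4, 4]; return 2

[3, 3, 3, 4, 4, 4, 4]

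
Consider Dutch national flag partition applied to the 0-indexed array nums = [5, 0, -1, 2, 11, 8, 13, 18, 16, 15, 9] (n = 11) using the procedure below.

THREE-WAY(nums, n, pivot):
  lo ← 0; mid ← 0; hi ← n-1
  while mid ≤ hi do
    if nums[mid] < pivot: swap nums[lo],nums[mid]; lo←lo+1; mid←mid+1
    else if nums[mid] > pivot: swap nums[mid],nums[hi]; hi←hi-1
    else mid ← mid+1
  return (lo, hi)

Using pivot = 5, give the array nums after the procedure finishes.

[0, -1, 2, 5, 8, 13, 18, 16, 15, 9, 11]

lo=0 mid=0 hi=10
5=5: mid=1
0<5: swap(0,1), lo=1 mid=2 ⇒ [0, 5, -1, 2, 11, 8, 13, 18, 16, 15, 9]
-1<5: swap(1,2), lo=2 mid=3 ⇒ [0, -1, 5, 2, 11, 8, 13, 18, 16, 15, 9]
2<5: swap(2,3), lo=3 mid=4 ⇒ [0, -1, 2, 5, 11, 8, 13, 18, 16, 15, 9]
11>5: swap(4,10), hi=9 ⇒ [0, -1, 2, 5, 9, 8, 13, 18, 16, 15, 11]
9>5: swap(4,9), hi=8 ⇒ [0, -1, 2, 5, 15, 8, 13, 18, 16, 9, 11]
15>5: swap(4,8), hi=7 ⇒ [0, -1, 2, 5, 16, 8, 13, 18, 15, 9, 11]
16>5: swap(4,7), hi=6 ⇒ [0, -1, 2, 5, 18, 8, 13, 16, 15, 9, 11]
18>5: swap(4,6), hi=5 ⇒ [0, -1, 2, 5, 13, 8, 18, 16, 15, 9, 11]
13>5: swap(4,5), hi=4 ⇒ [0, -1, 2, 5, 8, 13, 18, 16, 15, 9, 11]
8>5: swap(4,4), hi=3 ⇒ [0, -1, 2, 5, 8, 13, 18, 16, 15, 9, 11]
done. lo=3 hi=3; nums=[0, -1, 2, 5, 8, 13, 18, 16, 15, 9, 11]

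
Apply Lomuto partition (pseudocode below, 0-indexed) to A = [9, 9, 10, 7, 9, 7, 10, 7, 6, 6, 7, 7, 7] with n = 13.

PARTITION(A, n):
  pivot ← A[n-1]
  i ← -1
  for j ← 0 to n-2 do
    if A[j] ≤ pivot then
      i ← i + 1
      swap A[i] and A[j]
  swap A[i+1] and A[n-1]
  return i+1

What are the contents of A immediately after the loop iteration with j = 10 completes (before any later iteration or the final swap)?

[7, 7, 7, 6, 6, 7, 10, 10, 9, 9, 9, 7, 7]

pivot = A[12] = 7; i = -1
j=0: A[0]=9 > 7 → no swap
j=1: A[1]=9 > 7 → no swap
j=2: A[2]=10 > 7 → no swap
j=3: A[3]=7 ≤ 7 → i=0, swap A[0],A[3] → [7, 9, 10, 9, 9, 7, 10, 7, 6, 6, 7, 7, 7]
j=4: A[4]=9 > 7 → no swap
j=5: A[5]=7 ≤ 7 → i=1, swap A[1],A[5] → [7, 7, 10, 9, 9, 9, 10, 7, 6, 6, 7, 7, 7]
j=6: A[6]=10 > 7 → no swap
j=7: A[7]=7 ≤ 7 → i=2, swap A[2],A[7] → [7, 7, 7, 9, 9, 9, 10, 10, 6, 6, 7, 7, 7]
j=8: A[8]=6 ≤ 7 → i=3, swap A[3],A[8] → [7, 7, 7, 6, 9, 9, 10, 10, 9, 6, 7, 7, 7]
j=9: A[9]=6 ≤ 7 → i=4, swap A[4],A[9] → [7, 7, 7, 6, 6, 9, 10, 10, 9, 9, 7, 7, 7]
j=10: A[10]=7 ≤ 7 → i=5, swap A[5],A[10] → [7, 7, 7, 6, 6, 7, 10, 10, 9, 9, 9, 7, 7]
(after j=10) A = [7, 7, 7, 6, 6, 7, 10, 10, 9, 9, 9, 7, 7]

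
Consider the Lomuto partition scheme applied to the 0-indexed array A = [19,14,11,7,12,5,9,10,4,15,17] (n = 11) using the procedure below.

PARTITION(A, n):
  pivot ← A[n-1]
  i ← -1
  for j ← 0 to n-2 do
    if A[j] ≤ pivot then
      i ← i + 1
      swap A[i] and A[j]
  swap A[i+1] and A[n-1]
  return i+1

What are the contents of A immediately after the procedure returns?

pivot=17, i=-1
j=0: 19>17, skip
j=1: 14≤17, i=0, swap(0,1) ⇒ [14,19,11,7,12,5,9,10,4,15,17]
j=2: 11≤17, i=1, swap(1,2) ⇒ [14,11,19,7,12,5,9,10,4,15,17]
j=3: 7≤17, i=2, swap(2,3) ⇒ [14,11,7,19,12,5,9,10,4,15,17]
j=4: 12≤17, i=3, swap(3,4) ⇒ [14,11,7,12,19,5,9,10,4,15,17]
j=5: 5≤17, i=4, swap(4,5) ⇒ [14,11,7,12,5,19,9,10,4,15,17]
j=6: 9≤17, i=5, swap(5,6) ⇒ [14,11,7,12,5,9,19,10,4,15,17]
j=7: 10≤17, i=6, swap(6,7) ⇒ [14,11,7,12,5,9,10,19,4,15,17]
j=8: 4≤17, i=7, swap(7,8) ⇒ [14,11,7,12,5,9,10,4,19,15,17]
j=9: 15≤17, i=8, swap(8,9) ⇒ [14,11,7,12,5,9,10,4,15,19,17]
swap(9,10) ⇒ [14,11,7,12,5,9,10,4,15,17,19]; return 9

[14,11,7,12,5,9,10,4,15,17,19]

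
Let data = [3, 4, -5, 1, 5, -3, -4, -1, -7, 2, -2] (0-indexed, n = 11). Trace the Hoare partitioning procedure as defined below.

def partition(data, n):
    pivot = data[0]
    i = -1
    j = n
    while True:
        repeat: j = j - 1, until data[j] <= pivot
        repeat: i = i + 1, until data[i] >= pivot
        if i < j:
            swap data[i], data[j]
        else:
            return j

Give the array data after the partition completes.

[-2, 2, -5, 1, -7, -3, -4, -1, 5, 4, 3]

pivot=3
j stops at 10 (-2), i stops at 0 (3); swap ⇒ [-2, 4, -5, 1, 5, -3, -4, -1, -7, 2, 3]
j stops at 9 (2), i stops at 1 (4); swap ⇒ [-2, 2, -5, 1, 5, -3, -4, -1, -7, 4, 3]
j stops at 8 (-7), i stops at 4 (5); swap ⇒ [-2, 2, -5, 1, -7, -3, -4, -1, 5, 4, 3]
j stops at 7, i stops at 8; i≥j ⇒ return 7. data=[-2, 2, -5, 1, -7, -3, -4, -1, 5, 4, 3]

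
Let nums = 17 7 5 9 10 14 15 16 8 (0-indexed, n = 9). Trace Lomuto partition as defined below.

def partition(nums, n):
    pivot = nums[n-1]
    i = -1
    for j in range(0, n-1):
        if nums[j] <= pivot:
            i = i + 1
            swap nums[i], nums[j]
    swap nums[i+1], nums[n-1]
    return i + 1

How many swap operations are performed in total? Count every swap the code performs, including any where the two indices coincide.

3

pivot = nums[8] = 8; i = -1
j=0: nums[0]=17 > 8 → no swap
j=1: nums[1]=7 ≤ 8 → i=0, swap nums[0],nums[1] → 7 17 5 9 10 14 15 16 8
j=2: nums[2]=5 ≤ 8 → i=1, swap nums[1],nums[2] → 7 5 17 9 10 14 15 16 8
j=3: nums[3]=9 > 8 → no swap
j=4: nums[4]=10 > 8 → no swap
j=5: nums[5]=14 > 8 → no swap
j=6: nums[6]=15 > 8 → no swap
j=7: nums[7]=16 > 8 → no swap
final swap nums[2],nums[8] → 7 5 8 9 10 14 15 16 17; return 2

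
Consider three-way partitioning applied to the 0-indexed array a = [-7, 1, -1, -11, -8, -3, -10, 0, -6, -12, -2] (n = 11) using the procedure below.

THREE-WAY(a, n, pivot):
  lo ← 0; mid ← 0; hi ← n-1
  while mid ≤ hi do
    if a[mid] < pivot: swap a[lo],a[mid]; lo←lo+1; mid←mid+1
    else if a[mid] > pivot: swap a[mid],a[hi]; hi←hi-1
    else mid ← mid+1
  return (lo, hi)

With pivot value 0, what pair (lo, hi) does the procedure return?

lo=0 mid=0 hi=10
-7<0: swap(0,0), lo=1 mid=1 ⇒ [-7, 1, -1, -11, -8, -3, -10, 0, -6, -12, -2]
1>0: swap(1,10), hi=9 ⇒ [-7, -2, -1, -11, -8, -3, -10, 0, -6, -12, 1]
-2<0: swap(1,1), lo=2 mid=2 ⇒ [-7, -2, -1, -11, -8, -3, -10, 0, -6, -12, 1]
-1<0: swap(2,2), lo=3 mid=3 ⇒ [-7, -2, -1, -11, -8, -3, -10, 0, -6, -12, 1]
-11<0: swap(3,3), lo=4 mid=4 ⇒ [-7, -2, -1, -11, -8, -3, -10, 0, -6, -12, 1]
-8<0: swap(4,4), lo=5 mid=5 ⇒ [-7, -2, -1, -11, -8, -3, -10, 0, -6, -12, 1]
-3<0: swap(5,5), lo=6 mid=6 ⇒ [-7, -2, -1, -11, -8, -3, -10, 0, -6, -12, 1]
-10<0: swap(6,6), lo=7 mid=7 ⇒ [-7, -2, -1, -11, -8, -3, -10, 0, -6, -12, 1]
0=0: mid=8
-6<0: swap(7,8), lo=8 mid=9 ⇒ [-7, -2, -1, -11, -8, -3, -10, -6, 0, -12, 1]
-12<0: swap(8,9), lo=9 mid=10 ⇒ [-7, -2, -1, -11, -8, -3, -10, -6, -12, 0, 1]
done. lo=9 hi=9; a=[-7, -2, -1, -11, -8, -3, -10, -6, -12, 0, 1]

(9, 9)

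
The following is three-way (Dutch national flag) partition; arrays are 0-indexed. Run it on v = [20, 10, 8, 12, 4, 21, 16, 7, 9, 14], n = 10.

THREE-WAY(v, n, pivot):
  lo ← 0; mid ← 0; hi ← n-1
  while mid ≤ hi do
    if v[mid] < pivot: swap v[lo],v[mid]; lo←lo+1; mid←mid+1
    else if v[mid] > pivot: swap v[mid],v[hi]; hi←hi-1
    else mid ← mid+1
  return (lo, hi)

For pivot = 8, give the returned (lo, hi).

(2, 2)

lo=0 mid=0 hi=9
20>8: swap(0,9), hi=8 ⇒ [14, 10, 8, 12, 4, 21, 16, 7, 9, 20]
14>8: swap(0,8), hi=7 ⇒ [9, 10, 8, 12, 4, 21, 16, 7, 14, 20]
9>8: swap(0,7), hi=6 ⇒ [7, 10, 8, 12, 4, 21, 16, 9, 14, 20]
7<8: swap(0,0), lo=1 mid=1 ⇒ [7, 10, 8, 12, 4, 21, 16, 9, 14, 20]
10>8: swap(1,6), hi=5 ⇒ [7, 16, 8, 12, 4, 21, 10, 9, 14, 20]
16>8: swap(1,5), hi=4 ⇒ [7, 21, 8, 12, 4, 16, 10, 9, 14, 20]
21>8: swap(1,4), hi=3 ⇒ [7, 4, 8, 12, 21, 16, 10, 9, 14, 20]
4<8: swap(1,1), lo=2 mid=2 ⇒ [7, 4, 8, 12, 21, 16, 10, 9, 14, 20]
8=8: mid=3
12>8: swap(3,3), hi=2 ⇒ [7, 4, 8, 12, 21, 16, 10, 9, 14, 20]
done. lo=2 hi=2; v=[7, 4, 8, 12, 21, 16, 10, 9, 14, 20]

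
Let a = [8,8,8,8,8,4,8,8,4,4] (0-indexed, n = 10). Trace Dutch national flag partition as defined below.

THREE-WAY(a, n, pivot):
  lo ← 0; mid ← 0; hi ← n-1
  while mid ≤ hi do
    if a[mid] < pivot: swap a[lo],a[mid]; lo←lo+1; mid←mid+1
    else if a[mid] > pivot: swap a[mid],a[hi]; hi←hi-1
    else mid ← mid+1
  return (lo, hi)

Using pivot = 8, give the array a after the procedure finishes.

[4,4,4,8,8,8,8,8,8,8]

lo=0 mid=0 hi=9
8=8: mid=1
8=8: mid=2
8=8: mid=3
8=8: mid=4
8=8: mid=5
4<8: swap(0,5), lo=1 mid=6 ⇒ [4,8,8,8,8,8,8,8,4,4]
8=8: mid=7
8=8: mid=8
4<8: swap(1,8), lo=2 mid=9 ⇒ [4,4,8,8,8,8,8,8,8,4]
4<8: swap(2,9), lo=3 mid=10 ⇒ [4,4,4,8,8,8,8,8,8,8]
done. lo=3 hi=9; a=[4,4,4,8,8,8,8,8,8,8]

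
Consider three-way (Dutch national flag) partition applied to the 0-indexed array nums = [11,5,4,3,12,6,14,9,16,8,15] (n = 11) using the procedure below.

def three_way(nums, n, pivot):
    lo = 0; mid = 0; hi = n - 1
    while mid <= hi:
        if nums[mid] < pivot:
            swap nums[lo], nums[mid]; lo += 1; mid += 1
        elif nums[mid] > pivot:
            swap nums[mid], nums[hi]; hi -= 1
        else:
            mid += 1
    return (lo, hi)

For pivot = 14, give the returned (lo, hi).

lo=0 mid=0 hi=10
11<14: swap(0,0), lo=1 mid=1 ⇒ [11,5,4,3,12,6,14,9,16,8,15]
5<14: swap(1,1), lo=2 mid=2 ⇒ [11,5,4,3,12,6,14,9,16,8,15]
4<14: swap(2,2), lo=3 mid=3 ⇒ [11,5,4,3,12,6,14,9,16,8,15]
3<14: swap(3,3), lo=4 mid=4 ⇒ [11,5,4,3,12,6,14,9,16,8,15]
12<14: swap(4,4), lo=5 mid=5 ⇒ [11,5,4,3,12,6,14,9,16,8,15]
6<14: swap(5,5), lo=6 mid=6 ⇒ [11,5,4,3,12,6,14,9,16,8,15]
14=14: mid=7
9<14: swap(6,7), lo=7 mid=8 ⇒ [11,5,4,3,12,6,9,14,16,8,15]
16>14: swap(8,10), hi=9 ⇒ [11,5,4,3,12,6,9,14,15,8,16]
15>14: swap(8,9), hi=8 ⇒ [11,5,4,3,12,6,9,14,8,15,16]
8<14: swap(7,8), lo=8 mid=9 ⇒ [11,5,4,3,12,6,9,8,14,15,16]
done. lo=8 hi=8; nums=[11,5,4,3,12,6,9,8,14,15,16]

(8, 8)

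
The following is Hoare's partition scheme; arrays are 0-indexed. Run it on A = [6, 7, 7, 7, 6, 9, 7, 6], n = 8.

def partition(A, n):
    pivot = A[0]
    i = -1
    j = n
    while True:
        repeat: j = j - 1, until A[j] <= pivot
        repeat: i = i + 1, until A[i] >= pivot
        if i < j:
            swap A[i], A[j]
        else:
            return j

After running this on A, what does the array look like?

pivot = A[0] = 6; i = -1, j = 8
j→7 (A[7]=6≤6), i→0 (A[0]=6≥6); i<j, swap → [6, 7, 7, 7, 6, 9, 7, 6]
j→4 (A[4]=6≤6), i→1 (A[1]=7≥6); i<j, swap → [6, 6, 7, 7, 7, 9, 7, 6]
j→1, i→2; i≥j, return j=1. A = [6, 6, 7, 7, 7, 9, 7, 6]

[6, 6, 7, 7, 7, 9, 7, 6]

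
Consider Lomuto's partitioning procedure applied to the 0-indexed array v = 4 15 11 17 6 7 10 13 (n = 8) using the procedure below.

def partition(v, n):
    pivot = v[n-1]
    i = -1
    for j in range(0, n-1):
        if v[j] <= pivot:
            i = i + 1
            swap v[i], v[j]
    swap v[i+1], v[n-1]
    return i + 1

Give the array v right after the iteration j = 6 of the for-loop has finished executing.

4 11 6 7 10 17 15 13

pivot=13, i=-1
j=0: 4≤13, i=0, swap(0,0) ⇒ 4 15 11 17 6 7 10 13
j=1: 15>13, skip
j=2: 11≤13, i=1, swap(1,2) ⇒ 4 11 15 17 6 7 10 13
j=3: 17>13, skip
j=4: 6≤13, i=2, swap(2,4) ⇒ 4 11 6 17 15 7 10 13
j=5: 7≤13, i=3, swap(3,5) ⇒ 4 11 6 7 15 17 10 13
j=6: 10≤13, i=4, swap(4,6) ⇒ 4 11 6 7 10 17 15 13
(after j=6) v = 4 11 6 7 10 17 15 13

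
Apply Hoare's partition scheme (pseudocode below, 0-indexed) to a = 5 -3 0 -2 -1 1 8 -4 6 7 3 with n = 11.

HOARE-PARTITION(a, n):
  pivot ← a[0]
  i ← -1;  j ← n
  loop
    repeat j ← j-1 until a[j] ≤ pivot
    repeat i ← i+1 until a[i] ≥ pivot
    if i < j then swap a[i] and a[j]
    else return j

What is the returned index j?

pivot=5
j stops at 10 (3), i stops at 0 (5); swap ⇒ 3 -3 0 -2 -1 1 8 -4 6 7 5
j stops at 7 (-4), i stops at 6 (8); swap ⇒ 3 -3 0 -2 -1 1 -4 8 6 7 5
j stops at 6, i stops at 7; i≥j ⇒ return 6. a=3 -3 0 -2 -1 1 -4 8 6 7 5

6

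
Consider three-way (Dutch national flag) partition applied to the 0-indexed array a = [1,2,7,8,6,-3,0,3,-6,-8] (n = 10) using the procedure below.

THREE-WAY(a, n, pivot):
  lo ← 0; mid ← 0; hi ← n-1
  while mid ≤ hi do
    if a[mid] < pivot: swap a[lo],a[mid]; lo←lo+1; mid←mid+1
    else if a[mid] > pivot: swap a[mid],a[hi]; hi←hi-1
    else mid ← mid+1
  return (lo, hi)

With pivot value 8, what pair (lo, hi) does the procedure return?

pivot = 8; lo=0, mid=0, hi=9
a[mid]=1<8: swap a[0],a[0]; lo=1,mid=1 → [1,2,7,8,6,-3,0,3,-6,-8]
a[mid]=2<8: swap a[1],a[1]; lo=2,mid=2 → [1,2,7,8,6,-3,0,3,-6,-8]
a[mid]=7<8: swap a[2],a[2]; lo=3,mid=3 → [1,2,7,8,6,-3,0,3,-6,-8]
a[mid]=8=8: mid=4
a[mid]=6<8: swap a[3],a[4]; lo=4,mid=5 → [1,2,7,6,8,-3,0,3,-6,-8]
a[mid]=-3<8: swap a[4],a[5]; lo=5,mid=6 → [1,2,7,6,-3,8,0,3,-6,-8]
a[mid]=0<8: swap a[5],a[6]; lo=6,mid=7 → [1,2,7,6,-3,0,8,3,-6,-8]
a[mid]=3<8: swap a[6],a[7]; lo=7,mid=8 → [1,2,7,6,-3,0,3,8,-6,-8]
a[mid]=-6<8: swap a[7],a[8]; lo=8,mid=9 → [1,2,7,6,-3,0,3,-6,8,-8]
a[mid]=-8<8: swap a[8],a[9]; lo=9,mid=10 → [1,2,7,6,-3,0,3,-6,-8,8]
end: lo=9, hi=9; a = [1,2,7,6,-3,0,3,-6,-8,8]

(9, 9)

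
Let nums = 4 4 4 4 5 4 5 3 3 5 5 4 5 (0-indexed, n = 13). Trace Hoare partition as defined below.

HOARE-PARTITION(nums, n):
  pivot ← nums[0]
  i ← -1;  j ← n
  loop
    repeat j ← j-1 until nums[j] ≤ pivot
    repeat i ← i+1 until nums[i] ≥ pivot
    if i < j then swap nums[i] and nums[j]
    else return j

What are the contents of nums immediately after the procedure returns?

pivot = nums[0] = 4; i = -1, j = 13
j→11 (nums[11]=4≤4), i→0 (nums[0]=4≥4); i<j, swap → 4 4 4 4 5 4 5 3 3 5 5 4 5
j→8 (nums[8]=3≤4), i→1 (nums[1]=4≥4); i<j, swap → 4 3 4 4 5 4 5 3 4 5 5 4 5
j→7 (nums[7]=3≤4), i→2 (nums[2]=4≥4); i<j, swap → 4 3 3 4 5 4 5 4 4 5 5 4 5
j→5 (nums[5]=4≤4), i→3 (nums[3]=4≥4); i<j, swap → 4 3 3 4 5 4 5 4 4 5 5 4 5
j→3, i→4; i≥j, return j=3. nums = 4 3 3 4 5 4 5 4 4 5 5 4 5

4 3 3 4 5 4 5 4 4 5 5 4 5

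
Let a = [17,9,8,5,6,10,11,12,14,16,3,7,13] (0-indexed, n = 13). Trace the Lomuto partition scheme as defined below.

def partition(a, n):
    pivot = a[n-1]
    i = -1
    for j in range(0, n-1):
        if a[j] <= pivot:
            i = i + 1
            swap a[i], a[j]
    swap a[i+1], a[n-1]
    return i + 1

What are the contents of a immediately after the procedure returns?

pivot=13, i=-1
j=0: 17>13, skip
j=1: 9≤13, i=0, swap(0,1) ⇒ [9,17,8,5,6,10,11,12,14,16,3,7,13]
j=2: 8≤13, i=1, swap(1,2) ⇒ [9,8,17,5,6,10,11,12,14,16,3,7,13]
j=3: 5≤13, i=2, swap(2,3) ⇒ [9,8,5,17,6,10,11,12,14,16,3,7,13]
j=4: 6≤13, i=3, swap(3,4) ⇒ [9,8,5,6,17,10,11,12,14,16,3,7,13]
j=5: 10≤13, i=4, swap(4,5) ⇒ [9,8,5,6,10,17,11,12,14,16,3,7,13]
j=6: 11≤13, i=5, swap(5,6) ⇒ [9,8,5,6,10,11,17,12,14,16,3,7,13]
j=7: 12≤13, i=6, swap(6,7) ⇒ [9,8,5,6,10,11,12,17,14,16,3,7,13]
j=8: 14>13, skip
j=9: 16>13, skip
j=10: 3≤13, i=7, swap(7,10) ⇒ [9,8,5,6,10,11,12,3,14,16,17,7,13]
j=11: 7≤13, i=8, swap(8,11) ⇒ [9,8,5,6,10,11,12,3,7,16,17,14,13]
swap(9,12) ⇒ [9,8,5,6,10,11,12,3,7,13,17,14,16]; return 9

[9,8,5,6,10,11,12,3,7,13,17,14,16]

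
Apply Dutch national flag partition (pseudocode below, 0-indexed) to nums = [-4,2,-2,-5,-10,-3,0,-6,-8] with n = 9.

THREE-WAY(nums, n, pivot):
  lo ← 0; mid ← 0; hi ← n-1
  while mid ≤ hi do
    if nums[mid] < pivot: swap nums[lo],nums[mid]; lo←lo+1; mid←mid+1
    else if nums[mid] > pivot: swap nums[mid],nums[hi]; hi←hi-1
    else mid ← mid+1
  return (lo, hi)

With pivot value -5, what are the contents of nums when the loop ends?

lo=0 mid=0 hi=8
-4>-5: swap(0,8), hi=7 ⇒ [-8,2,-2,-5,-10,-3,0,-6,-4]
-8<-5: swap(0,0), lo=1 mid=1 ⇒ [-8,2,-2,-5,-10,-3,0,-6,-4]
2>-5: swap(1,7), hi=6 ⇒ [-8,-6,-2,-5,-10,-3,0,2,-4]
-6<-5: swap(1,1), lo=2 mid=2 ⇒ [-8,-6,-2,-5,-10,-3,0,2,-4]
-2>-5: swap(2,6), hi=5 ⇒ [-8,-6,0,-5,-10,-3,-2,2,-4]
0>-5: swap(2,5), hi=4 ⇒ [-8,-6,-3,-5,-10,0,-2,2,-4]
-3>-5: swap(2,4), hi=3 ⇒ [-8,-6,-10,-5,-3,0,-2,2,-4]
-10<-5: swap(2,2), lo=3 mid=3 ⇒ [-8,-6,-10,-5,-3,0,-2,2,-4]
-5=-5: mid=4
done. lo=3 hi=3; nums=[-8,-6,-10,-5,-3,0,-2,2,-4]

[-8,-6,-10,-5,-3,0,-2,2,-4]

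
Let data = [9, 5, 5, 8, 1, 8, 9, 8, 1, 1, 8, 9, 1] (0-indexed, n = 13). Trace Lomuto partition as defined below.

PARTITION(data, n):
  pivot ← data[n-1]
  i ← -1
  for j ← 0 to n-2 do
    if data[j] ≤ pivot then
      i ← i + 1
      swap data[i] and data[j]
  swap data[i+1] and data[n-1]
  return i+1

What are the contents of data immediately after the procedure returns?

[1, 1, 1, 1, 9, 8, 9, 8, 5, 5, 8, 9, 8]

pivot=1, i=-1
j=0: 9>1, skip
j=1: 5>1, skip
j=2: 5>1, skip
j=3: 8>1, skip
j=4: 1≤1, i=0, swap(0,4) ⇒ [1, 5, 5, 8, 9, 8, 9, 8, 1, 1, 8, 9, 1]
j=5: 8>1, skip
j=6: 9>1, skip
j=7: 8>1, skip
j=8: 1≤1, i=1, swap(1,8) ⇒ [1, 1, 5, 8, 9, 8, 9, 8, 5, 1, 8, 9, 1]
j=9: 1≤1, i=2, swap(2,9) ⇒ [1, 1, 1, 8, 9, 8, 9, 8, 5, 5, 8, 9, 1]
j=10: 8>1, skip
j=11: 9>1, skip
swap(3,12) ⇒ [1, 1, 1, 1, 9, 8, 9, 8, 5, 5, 8, 9, 8]; return 3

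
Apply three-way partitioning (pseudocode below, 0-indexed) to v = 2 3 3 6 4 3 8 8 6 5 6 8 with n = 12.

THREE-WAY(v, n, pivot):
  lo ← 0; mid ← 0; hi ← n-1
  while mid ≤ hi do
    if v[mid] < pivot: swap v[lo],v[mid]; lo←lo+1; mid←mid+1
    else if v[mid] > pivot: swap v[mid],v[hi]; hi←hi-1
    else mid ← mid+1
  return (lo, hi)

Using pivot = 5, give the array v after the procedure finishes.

pivot = 5; lo=0, mid=0, hi=11
v[mid]=2<5: swap v[0],v[0]; lo=1,mid=1 → 2 3 3 6 4 3 8 8 6 5 6 8
v[mid]=3<5: swap v[1],v[1]; lo=2,mid=2 → 2 3 3 6 4 3 8 8 6 5 6 8
v[mid]=3<5: swap v[2],v[2]; lo=3,mid=3 → 2 3 3 6 4 3 8 8 6 5 6 8
v[mid]=6>5: swap v[3],v[11]; hi=10 → 2 3 3 8 4 3 8 8 6 5 6 6
v[mid]=8>5: swap v[3],v[10]; hi=9 → 2 3 3 6 4 3 8 8 6 5 8 6
v[mid]=6>5: swap v[3],v[9]; hi=8 → 2 3 3 5 4 3 8 8 6 6 8 6
v[mid]=5=5: mid=4
v[mid]=4<5: swap v[3],v[4]; lo=4,mid=5 → 2 3 3 4 5 3 8 8 6 6 8 6
v[mid]=3<5: swap v[4],v[5]; lo=5,mid=6 → 2 3 3 4 3 5 8 8 6 6 8 6
v[mid]=8>5: swap v[6],v[8]; hi=7 → 2 3 3 4 3 5 6 8 8 6 8 6
v[mid]=6>5: swap v[6],v[7]; hi=6 → 2 3 3 4 3 5 8 6 8 6 8 6
v[mid]=8>5: swap v[6],v[6]; hi=5 → 2 3 3 4 3 5 8 6 8 6 8 6
end: lo=5, hi=5; v = 2 3 3 4 3 5 8 6 8 6 8 6

2 3 3 4 3 5 8 6 8 6 8 6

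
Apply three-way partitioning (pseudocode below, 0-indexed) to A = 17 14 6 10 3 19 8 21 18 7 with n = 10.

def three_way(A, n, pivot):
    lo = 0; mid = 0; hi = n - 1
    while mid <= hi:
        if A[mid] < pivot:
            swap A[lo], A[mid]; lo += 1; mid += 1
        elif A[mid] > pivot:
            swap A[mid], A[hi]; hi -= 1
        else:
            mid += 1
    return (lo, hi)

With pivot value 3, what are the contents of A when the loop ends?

pivot = 3; lo=0, mid=0, hi=9
A[mid]=17>3: swap A[0],A[9]; hi=8 → 7 14 6 10 3 19 8 21 18 17
A[mid]=7>3: swap A[0],A[8]; hi=7 → 18 14 6 10 3 19 8 21 7 17
A[mid]=18>3: swap A[0],A[7]; hi=6 → 21 14 6 10 3 19 8 18 7 17
A[mid]=21>3: swap A[0],A[6]; hi=5 → 8 14 6 10 3 19 21 18 7 17
A[mid]=8>3: swap A[0],A[5]; hi=4 → 19 14 6 10 3 8 21 18 7 17
A[mid]=19>3: swap A[0],A[4]; hi=3 → 3 14 6 10 19 8 21 18 7 17
A[mid]=3=3: mid=1
A[mid]=14>3: swap A[1],A[3]; hi=2 → 3 10 6 14 19 8 21 18 7 17
A[mid]=10>3: swap A[1],A[2]; hi=1 → 3 6 10 14 19 8 21 18 7 17
A[mid]=6>3: swap A[1],A[1]; hi=0 → 3 6 10 14 19 8 21 18 7 17
end: lo=0, hi=0; A = 3 6 10 14 19 8 21 18 7 17

3 6 10 14 19 8 21 18 7 17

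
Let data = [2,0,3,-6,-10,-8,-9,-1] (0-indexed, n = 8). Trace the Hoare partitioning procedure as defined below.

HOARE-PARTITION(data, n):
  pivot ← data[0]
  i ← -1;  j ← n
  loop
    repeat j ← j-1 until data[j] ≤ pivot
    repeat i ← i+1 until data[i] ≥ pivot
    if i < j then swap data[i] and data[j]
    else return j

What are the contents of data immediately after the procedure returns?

pivot = data[0] = 2; i = -1, j = 8
j→7 (data[7]=-1≤2), i→0 (data[0]=2≥2); i<j, swap → [-1,0,3,-6,-10,-8,-9,2]
j→6 (data[6]=-9≤2), i→2 (data[2]=3≥2); i<j, swap → [-1,0,-9,-6,-10,-8,3,2]
j→5, i→6; i≥j, return j=5. data = [-1,0,-9,-6,-10,-8,3,2]

[-1,0,-9,-6,-10,-8,3,2]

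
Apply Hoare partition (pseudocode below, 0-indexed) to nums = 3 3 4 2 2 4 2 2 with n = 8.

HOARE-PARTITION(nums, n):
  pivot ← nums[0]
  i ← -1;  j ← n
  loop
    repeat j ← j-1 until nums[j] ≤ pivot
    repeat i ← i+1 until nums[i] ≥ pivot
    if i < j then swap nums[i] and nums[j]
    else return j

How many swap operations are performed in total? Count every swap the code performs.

3

pivot = nums[0] = 3; i = -1, j = 8
j→7 (nums[7]=2≤3), i→0 (nums[0]=3≥3); i<j, swap → 2 3 4 2 2 4 2 3
j→6 (nums[6]=2≤3), i→1 (nums[1]=3≥3); i<j, swap → 2 2 4 2 2 4 3 3
j→4 (nums[4]=2≤3), i→2 (nums[2]=4≥3); i<j, swap → 2 2 2 2 4 4 3 3
j→3, i→4; i≥j, return j=3. nums = 2 2 2 2 4 4 3 3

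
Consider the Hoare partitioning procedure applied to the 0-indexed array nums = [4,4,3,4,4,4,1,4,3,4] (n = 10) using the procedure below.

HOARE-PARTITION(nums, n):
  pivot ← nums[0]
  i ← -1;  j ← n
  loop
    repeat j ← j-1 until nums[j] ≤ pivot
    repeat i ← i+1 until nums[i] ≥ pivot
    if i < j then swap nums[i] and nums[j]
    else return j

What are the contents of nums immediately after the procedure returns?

pivot = nums[0] = 4; i = -1, j = 10
j→9 (nums[9]=4≤4), i→0 (nums[0]=4≥4); i<j, swap → [4,4,3,4,4,4,1,4,3,4]
j→8 (nums[8]=3≤4), i→1 (nums[1]=4≥4); i<j, swap → [4,3,3,4,4,4,1,4,4,4]
j→7 (nums[7]=4≤4), i→3 (nums[3]=4≥4); i<j, swap → [4,3,3,4,4,4,1,4,4,4]
j→6 (nums[6]=1≤4), i→4 (nums[4]=4≥4); i<j, swap → [4,3,3,4,1,4,4,4,4,4]
j→5, i→5; i≥j, return j=5. nums = [4,3,3,4,1,4,4,4,4,4]

[4,3,3,4,1,4,4,4,4,4]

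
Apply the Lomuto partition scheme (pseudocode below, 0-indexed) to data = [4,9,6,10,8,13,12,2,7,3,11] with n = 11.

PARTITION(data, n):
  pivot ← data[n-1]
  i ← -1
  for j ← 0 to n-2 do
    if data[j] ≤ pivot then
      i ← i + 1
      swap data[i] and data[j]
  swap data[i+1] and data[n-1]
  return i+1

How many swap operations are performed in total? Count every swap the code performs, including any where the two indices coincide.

9

pivot=11, i=-1
j=0: 4≤11, i=0, swap(0,0) ⇒ [4,9,6,10,8,13,12,2,7,3,11]
j=1: 9≤11, i=1, swap(1,1) ⇒ [4,9,6,10,8,13,12,2,7,3,11]
j=2: 6≤11, i=2, swap(2,2) ⇒ [4,9,6,10,8,13,12,2,7,3,11]
j=3: 10≤11, i=3, swap(3,3) ⇒ [4,9,6,10,8,13,12,2,7,3,11]
j=4: 8≤11, i=4, swap(4,4) ⇒ [4,9,6,10,8,13,12,2,7,3,11]
j=5: 13>11, skip
j=6: 12>11, skip
j=7: 2≤11, i=5, swap(5,7) ⇒ [4,9,6,10,8,2,12,13,7,3,11]
j=8: 7≤11, i=6, swap(6,8) ⇒ [4,9,6,10,8,2,7,13,12,3,11]
j=9: 3≤11, i=7, swap(7,9) ⇒ [4,9,6,10,8,2,7,3,12,13,11]
swap(8,10) ⇒ [4,9,6,10,8,2,7,3,11,13,12]; return 8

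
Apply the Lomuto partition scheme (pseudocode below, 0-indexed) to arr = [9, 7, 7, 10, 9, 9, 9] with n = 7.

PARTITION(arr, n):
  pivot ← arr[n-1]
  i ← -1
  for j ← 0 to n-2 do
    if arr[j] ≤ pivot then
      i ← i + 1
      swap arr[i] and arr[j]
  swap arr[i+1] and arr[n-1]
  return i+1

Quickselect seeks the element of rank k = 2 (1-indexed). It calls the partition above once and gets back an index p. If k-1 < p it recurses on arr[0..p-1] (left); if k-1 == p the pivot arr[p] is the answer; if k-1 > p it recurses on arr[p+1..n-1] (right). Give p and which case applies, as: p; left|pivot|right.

5; left

pivot=9, i=-1
j=0: 9≤9, i=0, swap(0,0) ⇒ [9, 7, 7, 10, 9, 9, 9]
j=1: 7≤9, i=1, swap(1,1) ⇒ [9, 7, 7, 10, 9, 9, 9]
j=2: 7≤9, i=2, swap(2,2) ⇒ [9, 7, 7, 10, 9, 9, 9]
j=3: 10>9, skip
j=4: 9≤9, i=3, swap(3,4) ⇒ [9, 7, 7, 9, 10, 9, 9]
j=5: 9≤9, i=4, swap(4,5) ⇒ [9, 7, 7, 9, 9, 10, 9]
swap(5,6) ⇒ [9, 7, 7, 9, 9, 9, 10]; return 5
p = 5; k-1 = 1 < 5 ⇒ left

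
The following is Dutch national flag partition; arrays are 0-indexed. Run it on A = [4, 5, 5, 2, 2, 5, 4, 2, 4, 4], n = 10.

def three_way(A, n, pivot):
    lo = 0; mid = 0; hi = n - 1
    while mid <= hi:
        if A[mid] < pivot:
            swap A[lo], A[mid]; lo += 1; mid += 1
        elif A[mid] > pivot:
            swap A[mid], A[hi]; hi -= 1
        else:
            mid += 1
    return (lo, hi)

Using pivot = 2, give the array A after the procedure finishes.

[2, 2, 2, 5, 5, 4, 5, 4, 4, 4]

lo=0 mid=0 hi=9
4>2: swap(0,9), hi=8 ⇒ [4, 5, 5, 2, 2, 5, 4, 2, 4, 4]
4>2: swap(0,8), hi=7 ⇒ [4, 5, 5, 2, 2, 5, 4, 2, 4, 4]
4>2: swap(0,7), hi=6 ⇒ [2, 5, 5, 2, 2, 5, 4, 4, 4, 4]
2=2: mid=1
5>2: swap(1,6), hi=5 ⇒ [2, 4, 5, 2, 2, 5, 5, 4, 4, 4]
4>2: swap(1,5), hi=4 ⇒ [2, 5, 5, 2, 2, 4, 5, 4, 4, 4]
5>2: swap(1,4), hi=3 ⇒ [2, 2, 5, 2, 5, 4, 5, 4, 4, 4]
2=2: mid=2
5>2: swap(2,3), hi=2 ⇒ [2, 2, 2, 5, 5, 4, 5, 4, 4, 4]
2=2: mid=3
done. lo=0 hi=2; A=[2, 2, 2, 5, 5, 4, 5, 4, 4, 4]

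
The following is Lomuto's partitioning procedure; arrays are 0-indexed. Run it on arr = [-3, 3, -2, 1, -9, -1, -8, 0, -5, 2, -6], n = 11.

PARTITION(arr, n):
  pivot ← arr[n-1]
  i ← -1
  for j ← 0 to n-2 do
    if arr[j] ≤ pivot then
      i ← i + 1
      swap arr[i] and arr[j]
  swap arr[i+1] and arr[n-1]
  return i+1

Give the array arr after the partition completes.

[-9, -8, -6, 1, -3, -1, 3, 0, -5, 2, -2]

pivot = arr[10] = -6; i = -1
j=0: arr[0]=-3 > -6 → no swap
j=1: arr[1]=3 > -6 → no swap
j=2: arr[2]=-2 > -6 → no swap
j=3: arr[3]=1 > -6 → no swap
j=4: arr[4]=-9 ≤ -6 → i=0, swap arr[0],arr[4] → [-9, 3, -2, 1, -3, -1, -8, 0, -5, 2, -6]
j=5: arr[5]=-1 > -6 → no swap
j=6: arr[6]=-8 ≤ -6 → i=1, swap arr[1],arr[6] → [-9, -8, -2, 1, -3, -1, 3, 0, -5, 2, -6]
j=7: arr[7]=0 > -6 → no swap
j=8: arr[8]=-5 > -6 → no swap
j=9: arr[9]=2 > -6 → no swap
final swap arr[2],arr[10] → [-9, -8, -6, 1, -3, -1, 3, 0, -5, 2, -2]; return 2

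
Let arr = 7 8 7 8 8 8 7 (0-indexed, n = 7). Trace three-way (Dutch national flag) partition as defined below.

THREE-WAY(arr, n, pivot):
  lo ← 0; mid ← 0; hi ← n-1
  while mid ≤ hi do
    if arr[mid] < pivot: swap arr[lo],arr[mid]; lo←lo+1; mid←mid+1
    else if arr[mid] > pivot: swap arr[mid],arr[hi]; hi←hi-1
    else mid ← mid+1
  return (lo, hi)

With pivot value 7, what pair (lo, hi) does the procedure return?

pivot = 7; lo=0, mid=0, hi=6
arr[mid]=7=7: mid=1
arr[mid]=8>7: swap arr[1],arr[6]; hi=5 → 7 7 7 8 8 8 8
arr[mid]=7=7: mid=2
arr[mid]=7=7: mid=3
arr[mid]=8>7: swap arr[3],arr[5]; hi=4 → 7 7 7 8 8 8 8
arr[mid]=8>7: swap arr[3],arr[4]; hi=3 → 7 7 7 8 8 8 8
arr[mid]=8>7: swap arr[3],arr[3]; hi=2 → 7 7 7 8 8 8 8
end: lo=0, hi=2; arr = 7 7 7 8 8 8 8

(0, 2)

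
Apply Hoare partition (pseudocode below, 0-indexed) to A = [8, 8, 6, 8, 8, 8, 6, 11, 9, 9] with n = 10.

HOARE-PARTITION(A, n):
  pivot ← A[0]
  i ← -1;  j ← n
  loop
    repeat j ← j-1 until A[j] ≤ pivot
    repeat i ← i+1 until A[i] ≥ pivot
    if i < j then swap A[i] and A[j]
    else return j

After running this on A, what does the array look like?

pivot=8
j stops at 6 (6), i stops at 0 (8); swap ⇒ [6, 8, 6, 8, 8, 8, 8, 11, 9, 9]
j stops at 5 (8), i stops at 1 (8); swap ⇒ [6, 8, 6, 8, 8, 8, 8, 11, 9, 9]
j stops at 4 (8), i stops at 3 (8); swap ⇒ [6, 8, 6, 8, 8, 8, 8, 11, 9, 9]
j stops at 3, i stops at 4; i≥j ⇒ return 3. A=[6, 8, 6, 8, 8, 8, 8, 11, 9, 9]

[6, 8, 6, 8, 8, 8, 8, 11, 9, 9]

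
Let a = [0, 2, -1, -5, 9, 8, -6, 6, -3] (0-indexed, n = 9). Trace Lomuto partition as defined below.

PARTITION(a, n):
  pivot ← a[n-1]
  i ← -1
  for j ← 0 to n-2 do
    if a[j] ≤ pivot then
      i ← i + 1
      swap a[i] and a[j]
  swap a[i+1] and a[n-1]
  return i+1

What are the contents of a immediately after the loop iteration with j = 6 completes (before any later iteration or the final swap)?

pivot = a[8] = -3; i = -1
j=0: a[0]=0 > -3 → no swap
j=1: a[1]=2 > -3 → no swap
j=2: a[2]=-1 > -3 → no swap
j=3: a[3]=-5 ≤ -3 → i=0, swap a[0],a[3] → [-5, 2, -1, 0, 9, 8, -6, 6, -3]
j=4: a[4]=9 > -3 → no swap
j=5: a[5]=8 > -3 → no swap
j=6: a[6]=-6 ≤ -3 → i=1, swap a[1],a[6] → [-5, -6, -1, 0, 9, 8, 2, 6, -3]
(after j=6) a = [-5, -6, -1, 0, 9, 8, 2, 6, -3]

[-5, -6, -1, 0, 9, 8, 2, 6, -3]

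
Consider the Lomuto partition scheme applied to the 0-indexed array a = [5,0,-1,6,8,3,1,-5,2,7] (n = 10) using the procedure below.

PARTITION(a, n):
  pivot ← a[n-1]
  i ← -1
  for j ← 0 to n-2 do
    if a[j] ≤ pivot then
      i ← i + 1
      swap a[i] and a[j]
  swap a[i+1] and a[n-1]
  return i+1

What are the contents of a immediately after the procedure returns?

pivot = a[9] = 7; i = -1
j=0: a[0]=5 ≤ 7 → i=0, swap a[0],a[0] (no change) → [5,0,-1,6,8,3,1,-5,2,7]
j=1: a[1]=0 ≤ 7 → i=1, swap a[1],a[1] (no change) → [5,0,-1,6,8,3,1,-5,2,7]
j=2: a[2]=-1 ≤ 7 → i=2, swap a[2],a[2] (no change) → [5,0,-1,6,8,3,1,-5,2,7]
j=3: a[3]=6 ≤ 7 → i=3, swap a[3],a[3] (no change) → [5,0,-1,6,8,3,1,-5,2,7]
j=4: a[4]=8 > 7 → no swap
j=5: a[5]=3 ≤ 7 → i=4, swap a[4],a[5] → [5,0,-1,6,3,8,1,-5,2,7]
j=6: a[6]=1 ≤ 7 → i=5, swap a[5],a[6] → [5,0,-1,6,3,1,8,-5,2,7]
j=7: a[7]=-5 ≤ 7 → i=6, swap a[6],a[7] → [5,0,-1,6,3,1,-5,8,2,7]
j=8: a[8]=2 ≤ 7 → i=7, swap a[7],a[8] → [5,0,-1,6,3,1,-5,2,8,7]
final swap a[8],a[9] → [5,0,-1,6,3,1,-5,2,7,8]; return 8

[5,0,-1,6,3,1,-5,2,7,8]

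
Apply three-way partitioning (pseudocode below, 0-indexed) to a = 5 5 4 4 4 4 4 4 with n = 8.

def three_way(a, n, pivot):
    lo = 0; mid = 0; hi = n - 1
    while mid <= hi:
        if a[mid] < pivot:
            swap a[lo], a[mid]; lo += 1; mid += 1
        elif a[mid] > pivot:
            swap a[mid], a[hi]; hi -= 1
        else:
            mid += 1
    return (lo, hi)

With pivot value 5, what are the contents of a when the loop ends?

4 4 4 4 4 4 5 5

pivot = 5; lo=0, mid=0, hi=7
a[mid]=5=5: mid=1
a[mid]=5=5: mid=2
a[mid]=4<5: swap a[0],a[2]; lo=1,mid=3 → 4 5 5 4 4 4 4 4
a[mid]=4<5: swap a[1],a[3]; lo=2,mid=4 → 4 4 5 5 4 4 4 4
a[mid]=4<5: swap a[2],a[4]; lo=3,mid=5 → 4 4 4 5 5 4 4 4
a[mid]=4<5: swap a[3],a[5]; lo=4,mid=6 → 4 4 4 4 5 5 4 4
a[mid]=4<5: swap a[4],a[6]; lo=5,mid=7 → 4 4 4 4 4 5 5 4
a[mid]=4<5: swap a[5],a[7]; lo=6,mid=8 → 4 4 4 4 4 4 5 5
end: lo=6, hi=7; a = 4 4 4 4 4 4 5 5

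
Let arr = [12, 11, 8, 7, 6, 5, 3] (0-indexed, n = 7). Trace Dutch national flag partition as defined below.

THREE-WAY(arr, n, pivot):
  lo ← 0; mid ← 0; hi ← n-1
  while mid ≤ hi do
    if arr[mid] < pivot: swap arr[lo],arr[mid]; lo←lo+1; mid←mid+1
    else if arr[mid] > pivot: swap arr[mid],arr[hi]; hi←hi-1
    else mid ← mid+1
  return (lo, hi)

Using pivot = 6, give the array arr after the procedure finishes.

lo=0 mid=0 hi=6
12>6: swap(0,6), hi=5 ⇒ [3, 11, 8, 7, 6, 5, 12]
3<6: swap(0,0), lo=1 mid=1 ⇒ [3, 11, 8, 7, 6, 5, 12]
11>6: swap(1,5), hi=4 ⇒ [3, 5, 8, 7, 6, 11, 12]
5<6: swap(1,1), lo=2 mid=2 ⇒ [3, 5, 8, 7, 6, 11, 12]
8>6: swap(2,4), hi=3 ⇒ [3, 5, 6, 7, 8, 11, 12]
6=6: mid=3
7>6: swap(3,3), hi=2 ⇒ [3, 5, 6, 7, 8, 11, 12]
done. lo=2 hi=2; arr=[3, 5, 6, 7, 8, 11, 12]

[3, 5, 6, 7, 8, 11, 12]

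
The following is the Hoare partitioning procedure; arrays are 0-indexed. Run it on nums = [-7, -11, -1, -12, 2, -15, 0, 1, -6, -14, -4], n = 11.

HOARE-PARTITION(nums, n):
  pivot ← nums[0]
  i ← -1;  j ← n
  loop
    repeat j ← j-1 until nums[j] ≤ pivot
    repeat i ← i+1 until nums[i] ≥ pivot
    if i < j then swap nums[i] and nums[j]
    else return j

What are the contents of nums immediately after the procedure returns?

pivot=-7
j stops at 9 (-14), i stops at 0 (-7); swap ⇒ [-14, -11, -1, -12, 2, -15, 0, 1, -6, -7, -4]
j stops at 5 (-15), i stops at 2 (-1); swap ⇒ [-14, -11, -15, -12, 2, -1, 0, 1, -6, -7, -4]
j stops at 3, i stops at 4; i≥j ⇒ return 3. nums=[-14, -11, -15, -12, 2, -1, 0, 1, -6, -7, -4]

[-14, -11, -15, -12, 2, -1, 0, 1, -6, -7, -4]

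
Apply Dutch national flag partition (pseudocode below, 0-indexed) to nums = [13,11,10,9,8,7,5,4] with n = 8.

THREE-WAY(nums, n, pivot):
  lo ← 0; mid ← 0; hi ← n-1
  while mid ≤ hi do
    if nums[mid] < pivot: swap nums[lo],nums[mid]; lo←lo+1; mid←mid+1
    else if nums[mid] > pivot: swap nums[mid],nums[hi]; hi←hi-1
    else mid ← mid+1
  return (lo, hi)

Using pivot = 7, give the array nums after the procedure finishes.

lo=0 mid=0 hi=7
13>7: swap(0,7), hi=6 ⇒ [4,11,10,9,8,7,5,13]
4<7: swap(0,0), lo=1 mid=1 ⇒ [4,11,10,9,8,7,5,13]
11>7: swap(1,6), hi=5 ⇒ [4,5,10,9,8,7,11,13]
5<7: swap(1,1), lo=2 mid=2 ⇒ [4,5,10,9,8,7,11,13]
10>7: swap(2,5), hi=4 ⇒ [4,5,7,9,8,10,11,13]
7=7: mid=3
9>7: swap(3,4), hi=3 ⇒ [4,5,7,8,9,10,11,13]
8>7: swap(3,3), hi=2 ⇒ [4,5,7,8,9,10,11,13]
done. lo=2 hi=2; nums=[4,5,7,8,9,10,11,13]

[4,5,7,8,9,10,11,13]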